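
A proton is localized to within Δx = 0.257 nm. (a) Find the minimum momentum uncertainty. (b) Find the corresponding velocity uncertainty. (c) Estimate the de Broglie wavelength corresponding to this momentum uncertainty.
(a) Δp_min = 2.052 × 10^-25 kg·m/s
(b) Δv_min = 122.663 m/s
(c) λ_dB = 3.230 nm

Step-by-step:

(a) From the uncertainty principle:
Δp_min = ℏ/(2Δx) = (1.055e-34 J·s)/(2 × 2.570e-10 m) = 2.052e-25 kg·m/s

(b) The velocity uncertainty:
Δv = Δp/m = (2.052e-25 kg·m/s)/(1.673e-27 kg) = 1.227e+02 m/s = 122.663 m/s

(c) The de Broglie wavelength for this momentum:
λ = h/p = (6.626e-34 J·s)/(2.052e-25 kg·m/s) = 3.230e-09 m = 3.230 nm

Note: The de Broglie wavelength is comparable to the localization size, as expected from wave-particle duality.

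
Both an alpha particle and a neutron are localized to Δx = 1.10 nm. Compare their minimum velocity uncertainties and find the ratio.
The neutron has the larger minimum velocity uncertainty, by a ratio of 4.0.

For both particles, Δp_min = ℏ/(2Δx) = 4.794e-26 kg·m/s (same for both).

The velocity uncertainty is Δv = Δp/m:
- alpha particle: Δv = 4.794e-26 / 6.645e-27 = 7.214e+00 m/s = 7.214 m/s
- neutron: Δv = 4.794e-26 / 1.675e-27 = 2.862e+01 m/s = 28.619 m/s

Ratio: 2.862e+01 / 7.214e+00 = 4.0

The lighter particle has larger velocity uncertainty because Δv ∝ 1/m.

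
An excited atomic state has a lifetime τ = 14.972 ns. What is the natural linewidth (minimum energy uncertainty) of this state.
21.981 neV

Using the energy-time uncertainty principle:
ΔEΔt ≥ ℏ/2

The lifetime τ represents the time uncertainty Δt.
The natural linewidth (minimum energy uncertainty) is:

ΔE = ℏ/(2τ)
ΔE = (1.055e-34 J·s) / (2 × 1.497e-08 s)
ΔE = 3.522e-27 J = 21.981 neV

This natural linewidth limits the precision of spectroscopic measurements.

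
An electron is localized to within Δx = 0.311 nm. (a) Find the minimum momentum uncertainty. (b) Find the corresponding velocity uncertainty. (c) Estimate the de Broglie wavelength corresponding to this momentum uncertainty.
(a) Δp_min = 1.695 × 10^-25 kg·m/s
(b) Δv_min = 186.122 km/s
(c) λ_dB = 3.908 nm

Step-by-step:

(a) From the uncertainty principle:
Δp_min = ℏ/(2Δx) = (1.055e-34 J·s)/(2 × 3.110e-10 m) = 1.695e-25 kg·m/s

(b) The velocity uncertainty:
Δv = Δp/m = (1.695e-25 kg·m/s)/(9.109e-31 kg) = 1.861e+05 m/s = 186.122 km/s

(c) The de Broglie wavelength for this momentum:
λ = h/p = (6.626e-34 J·s)/(1.695e-25 kg·m/s) = 3.908e-09 m = 3.908 nm

Note: The de Broglie wavelength is comparable to the localization size, as expected from wave-particle duality.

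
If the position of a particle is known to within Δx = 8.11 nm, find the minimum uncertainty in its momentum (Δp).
6.502 × 10^-27 kg·m/s

Using the Heisenberg uncertainty principle:
ΔxΔp ≥ ℏ/2

The minimum uncertainty in momentum is:
Δp_min = ℏ/(2Δx)
Δp_min = (1.055e-34 J·s) / (2 × 8.110e-09 m)
Δp_min = 6.502e-27 kg·m/s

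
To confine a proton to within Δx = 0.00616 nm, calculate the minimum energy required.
136.708 meV

Localizing a particle requires giving it sufficient momentum uncertainty:

1. From uncertainty principle: Δp ≥ ℏ/(2Δx)
   Δp_min = (1.055e-34 J·s) / (2 × 6.160e-12 m)
   Δp_min = 8.560e-24 kg·m/s

2. This momentum uncertainty corresponds to kinetic energy:
   KE ≈ (Δp)²/(2m) = (8.560e-24)²/(2 × 1.673e-27 kg)
   KE = 2.190e-20 J = 136.708 meV

Tighter localization requires more energy.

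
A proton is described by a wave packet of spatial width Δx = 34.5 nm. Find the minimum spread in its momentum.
1.528 × 10^-27 kg·m/s

For a wave packet, the spatial width Δx and momentum spread Δp are related by the uncertainty principle:
ΔxΔp ≥ ℏ/2

The minimum momentum spread is:
Δp_min = ℏ/(2Δx)
Δp_min = (1.055e-34 J·s) / (2 × 3.450e-08 m)
Δp_min = 1.528e-27 kg·m/s

A wave packet cannot have both a well-defined position and well-defined momentum.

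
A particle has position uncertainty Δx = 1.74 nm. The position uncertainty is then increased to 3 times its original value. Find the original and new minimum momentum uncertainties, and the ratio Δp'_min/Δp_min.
Original Δp_min = 3.030 × 10^-26 kg·m/s; new Δp'_min = 1.010 × 10^-26 kg·m/s; ratio Δp'_min/Δp_min = 1/3.

From the uncertainty principle ΔxΔp ≥ ℏ/2, the minimum momentum uncertainty is Δp_min = ℏ/(2Δx).

Original (Δx = 1.74 nm = 1.740e-09 m):
Δp_min = (1.055e-34 J·s)/(2 × 1.740e-09 m) = 3.030e-26 kg·m/s

When Δx → 3Δx:
Δp'_min = ℏ/(2 × 3Δx) = (1/3) × ℏ/(2Δx) = (1/3) × Δp_min
Δp'_min = 1/3 × 3.030e-26 kg·m/s = 1.010e-26 kg·m/s

Since Δp_min ∝ 1/Δx, when Δx is increased to 3 times its original value, Δp_min decreases to 1/3 of its original value.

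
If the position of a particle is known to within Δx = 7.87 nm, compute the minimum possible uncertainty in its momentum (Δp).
6.700 × 10^-27 kg·m/s

Using the Heisenberg uncertainty principle:
ΔxΔp ≥ ℏ/2

The minimum uncertainty in momentum is:
Δp_min = ℏ/(2Δx)
Δp_min = (1.055e-34 J·s) / (2 × 7.870e-09 m)
Δp_min = 6.700e-27 kg·m/s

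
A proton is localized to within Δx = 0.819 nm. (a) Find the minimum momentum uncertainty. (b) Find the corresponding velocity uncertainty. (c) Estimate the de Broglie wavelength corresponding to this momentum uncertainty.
(a) Δp_min = 6.438 × 10^-26 kg·m/s
(b) Δv_min = 38.491 m/s
(c) λ_dB = 10.292 nm

Step-by-step:

(a) From the uncertainty principle:
Δp_min = ℏ/(2Δx) = (1.055e-34 J·s)/(2 × 8.190e-10 m) = 6.438e-26 kg·m/s

(b) The velocity uncertainty:
Δv = Δp/m = (6.438e-26 kg·m/s)/(1.673e-27 kg) = 3.849e+01 m/s = 38.491 m/s

(c) The de Broglie wavelength for this momentum:
λ = h/p = (6.626e-34 J·s)/(6.438e-26 kg·m/s) = 1.029e-08 m = 10.292 nm

Note: The de Broglie wavelength is comparable to the localization size, as expected from wave-particle duality.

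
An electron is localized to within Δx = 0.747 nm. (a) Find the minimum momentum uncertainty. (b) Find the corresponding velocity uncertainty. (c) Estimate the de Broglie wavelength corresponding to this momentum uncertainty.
(a) Δp_min = 7.059 × 10^-26 kg·m/s
(b) Δv_min = 77.488 km/s
(c) λ_dB = 9.387 nm

Step-by-step:

(a) From the uncertainty principle:
Δp_min = ℏ/(2Δx) = (1.055e-34 J·s)/(2 × 7.470e-10 m) = 7.059e-26 kg·m/s

(b) The velocity uncertainty:
Δv = Δp/m = (7.059e-26 kg·m/s)/(9.109e-31 kg) = 7.749e+04 m/s = 77.488 km/s

(c) The de Broglie wavelength for this momentum:
λ = h/p = (6.626e-34 J·s)/(7.059e-26 kg·m/s) = 9.387e-09 m = 9.387 nm

Note: The de Broglie wavelength is comparable to the localization size, as expected from wave-particle duality.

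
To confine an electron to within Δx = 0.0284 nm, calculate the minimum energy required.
11.809 eV

Localizing a particle requires giving it sufficient momentum uncertainty:

1. From uncertainty principle: Δp ≥ ℏ/(2Δx)
   Δp_min = (1.055e-34 J·s) / (2 × 2.840e-11 m)
   Δp_min = 1.857e-24 kg·m/s

2. This momentum uncertainty corresponds to kinetic energy:
   KE ≈ (Δp)²/(2m) = (1.857e-24)²/(2 × 9.109e-31 kg)
   KE = 1.892e-18 J = 11.809 eV

Tighter localization requires more energy.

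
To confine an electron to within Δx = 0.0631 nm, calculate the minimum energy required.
2.392 eV

Localizing a particle requires giving it sufficient momentum uncertainty:

1. From uncertainty principle: Δp ≥ ℏ/(2Δx)
   Δp_min = (1.055e-34 J·s) / (2 × 6.310e-11 m)
   Δp_min = 8.356e-25 kg·m/s

2. This momentum uncertainty corresponds to kinetic energy:
   KE ≈ (Δp)²/(2m) = (8.356e-25)²/(2 × 9.109e-31 kg)
   KE = 3.833e-19 J = 2.392 eV

Tighter localization requires more energy.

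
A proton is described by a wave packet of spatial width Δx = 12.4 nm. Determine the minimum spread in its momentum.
4.252 × 10^-27 kg·m/s

For a wave packet, the spatial width Δx and momentum spread Δp are related by the uncertainty principle:
ΔxΔp ≥ ℏ/2

The minimum momentum spread is:
Δp_min = ℏ/(2Δx)
Δp_min = (1.055e-34 J·s) / (2 × 1.240e-08 m)
Δp_min = 4.252e-27 kg·m/s

A wave packet cannot have both a well-defined position and well-defined momentum.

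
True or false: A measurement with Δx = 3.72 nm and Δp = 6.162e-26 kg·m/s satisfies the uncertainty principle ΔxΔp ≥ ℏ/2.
Yes, it satisfies the uncertainty principle.

Calculate the product ΔxΔp:
ΔxΔp = (3.720e-09 m) × (6.162e-26 kg·m/s)
ΔxΔp = 2.292e-34 J·s

Compare to the minimum allowed value ℏ/2:
ℏ/2 = 5.273e-35 J·s

Since ΔxΔp = 2.292e-34 J·s ≥ 5.273e-35 J·s = ℏ/2,
the measurement satisfies the uncertainty principle.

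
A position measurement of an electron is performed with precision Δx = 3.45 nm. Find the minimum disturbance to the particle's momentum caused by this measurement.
1.528 × 10^-26 kg·m/s

The uncertainty principle implies that measuring position disturbs momentum:
ΔxΔp ≥ ℏ/2

When we measure position with precision Δx, we necessarily introduce a momentum uncertainty:
Δp ≥ ℏ/(2Δx)
Δp_min = (1.055e-34 J·s) / (2 × 3.450e-09 m)
Δp_min = 1.528e-26 kg·m/s

The more precisely we measure position, the greater the momentum disturbance.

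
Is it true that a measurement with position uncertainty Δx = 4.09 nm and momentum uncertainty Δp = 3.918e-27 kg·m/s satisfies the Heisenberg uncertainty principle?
No, it violates the uncertainty principle (impossible measurement).

Calculate the product ΔxΔp:
ΔxΔp = (4.090e-09 m) × (3.918e-27 kg·m/s)
ΔxΔp = 1.602e-35 J·s

Compare to the minimum allowed value ℏ/2:
ℏ/2 = 5.273e-35 J·s

Since ΔxΔp = 1.602e-35 J·s < 5.273e-35 J·s = ℏ/2,
the measurement violates the uncertainty principle.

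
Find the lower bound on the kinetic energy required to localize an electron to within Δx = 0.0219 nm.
19.860 eV

Localizing a particle requires giving it sufficient momentum uncertainty:

1. From uncertainty principle: Δp ≥ ℏ/(2Δx)
   Δp_min = (1.055e-34 J·s) / (2 × 2.190e-11 m)
   Δp_min = 2.408e-24 kg·m/s

2. This momentum uncertainty corresponds to kinetic energy:
   KE ≈ (Δp)²/(2m) = (2.408e-24)²/(2 × 9.109e-31 kg)
   KE = 3.182e-18 J = 19.860 eV

Tighter localization requires more energy.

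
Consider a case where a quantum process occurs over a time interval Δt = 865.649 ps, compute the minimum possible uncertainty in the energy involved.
380.184 neV

Using the energy-time uncertainty principle:
ΔEΔt ≥ ℏ/2

The minimum uncertainty in energy is:
ΔE_min = ℏ/(2Δt)
ΔE_min = (1.055e-34 J·s) / (2 × 8.656e-10 s)
ΔE_min = 6.091e-26 J = 380.184 neV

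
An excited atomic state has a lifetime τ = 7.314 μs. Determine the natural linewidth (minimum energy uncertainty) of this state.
44.997 peV

Using the energy-time uncertainty principle:
ΔEΔt ≥ ℏ/2

The lifetime τ represents the time uncertainty Δt.
The natural linewidth (minimum energy uncertainty) is:

ΔE = ℏ/(2τ)
ΔE = (1.055e-34 J·s) / (2 × 7.314e-06 s)
ΔE = 7.209e-30 J = 44.997 peV

This natural linewidth limits the precision of spectroscopic measurements.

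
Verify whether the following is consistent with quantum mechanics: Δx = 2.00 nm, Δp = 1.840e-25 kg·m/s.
Yes, it satisfies the uncertainty principle.

Calculate the product ΔxΔp:
ΔxΔp = (2.000e-09 m) × (1.840e-25 kg·m/s)
ΔxΔp = 3.680e-34 J·s

Compare to the minimum allowed value ℏ/2:
ℏ/2 = 5.273e-35 J·s

Since ΔxΔp = 3.680e-34 J·s ≥ 5.273e-35 J·s = ℏ/2,
the measurement satisfies the uncertainty principle.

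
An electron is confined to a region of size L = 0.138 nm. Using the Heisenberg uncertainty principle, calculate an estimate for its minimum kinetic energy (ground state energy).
500.155 meV

Using the uncertainty principle to estimate ground state energy:

1. The position uncertainty is approximately the confinement size:
   Δx ≈ L = 1.380e-10 m

2. From ΔxΔp ≥ ℏ/2, the minimum momentum uncertainty is:
   Δp ≈ ℏ/(2L) = 3.821e-25 kg·m/s

3. The kinetic energy is approximately:
   KE ≈ (Δp)²/(2m) = (3.821e-25)²/(2 × 9.109e-31 kg)
   KE ≈ 8.013e-20 J = 500.155 meV

This is an order-of-magnitude estimate of the ground state energy.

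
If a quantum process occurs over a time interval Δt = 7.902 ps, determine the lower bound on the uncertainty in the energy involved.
41.648 μeV

Using the energy-time uncertainty principle:
ΔEΔt ≥ ℏ/2

The minimum uncertainty in energy is:
ΔE_min = ℏ/(2Δt)
ΔE_min = (1.055e-34 J·s) / (2 × 7.902e-12 s)
ΔE_min = 6.673e-24 J = 41.648 μeV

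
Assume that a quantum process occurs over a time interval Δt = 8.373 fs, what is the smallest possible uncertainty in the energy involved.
39.306 meV

Using the energy-time uncertainty principle:
ΔEΔt ≥ ℏ/2

The minimum uncertainty in energy is:
ΔE_min = ℏ/(2Δt)
ΔE_min = (1.055e-34 J·s) / (2 × 8.373e-15 s)
ΔE_min = 6.297e-21 J = 39.306 meV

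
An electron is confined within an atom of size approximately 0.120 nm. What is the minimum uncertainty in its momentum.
4.394 × 10^-25 kg·m/s

Using the Heisenberg uncertainty principle:
ΔxΔp ≥ ℏ/2

With Δx ≈ L = 1.200e-10 m (the confinement size):
Δp_min = ℏ/(2Δx)
Δp_min = (1.055e-34 J·s) / (2 × 1.200e-10 m)
Δp_min = 4.394e-25 kg·m/s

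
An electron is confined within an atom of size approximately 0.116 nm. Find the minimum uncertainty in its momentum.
4.546 × 10^-25 kg·m/s

Using the Heisenberg uncertainty principle:
ΔxΔp ≥ ℏ/2

With Δx ≈ L = 1.160e-10 m (the confinement size):
Δp_min = ℏ/(2Δx)
Δp_min = (1.055e-34 J·s) / (2 × 1.160e-10 m)
Δp_min = 4.546e-25 kg·m/s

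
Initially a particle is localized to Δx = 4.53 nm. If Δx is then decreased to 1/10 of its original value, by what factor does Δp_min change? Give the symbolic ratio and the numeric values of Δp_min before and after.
Original Δp_min = 1.164 × 10^-26 kg·m/s; new Δp'_min = 1.164 × 10^-25 kg·m/s; ratio Δp'_min/Δp_min = 10.

From the uncertainty principle ΔxΔp ≥ ℏ/2, the minimum momentum uncertainty is Δp_min = ℏ/(2Δx).

Original (Δx = 4.53 nm = 4.530e-09 m):
Δp_min = (1.055e-34 J·s)/(2 × 4.530e-09 m) = 1.164e-26 kg·m/s

When Δx → (1/10)Δx:
Δp'_min = ℏ/(2 × (1/10)Δx) = 10 × ℏ/(2Δx) = 10 × Δp_min
Δp'_min = 10 × 1.164e-26 kg·m/s = 1.164e-25 kg·m/s

Since Δp_min ∝ 1/Δx, when Δx is decreased to 1/10 of its original value, Δp_min increases to 10 times its original value.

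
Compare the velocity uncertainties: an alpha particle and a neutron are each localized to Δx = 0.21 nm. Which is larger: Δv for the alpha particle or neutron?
The neutron has the larger minimum velocity uncertainty, by a ratio of 4.0.

For both particles, Δp_min = ℏ/(2Δx) = 2.511e-25 kg·m/s (same for both).

The velocity uncertainty is Δv = Δp/m:
- alpha particle: Δv = 2.511e-25 / 6.645e-27 = 3.779e+01 m/s = 37.788 m/s
- neutron: Δv = 2.511e-25 / 1.675e-27 = 1.499e+02 m/s = 149.910 m/s

Ratio: 1.499e+02 / 3.779e+01 = 4.0

The lighter particle has larger velocity uncertainty because Δv ∝ 1/m.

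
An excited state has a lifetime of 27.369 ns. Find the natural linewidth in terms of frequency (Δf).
2.908 MHz

Using the energy-time uncertainty principle and E = hf:
ΔEΔt ≥ ℏ/2
hΔf·Δt ≥ ℏ/2

The minimum frequency uncertainty is:
Δf = ℏ/(2hτ) = 1/(4πτ)
Δf = 1/(4π × 2.737e-08 s)
Δf = 2.908e+06 Hz = 2.908 MHz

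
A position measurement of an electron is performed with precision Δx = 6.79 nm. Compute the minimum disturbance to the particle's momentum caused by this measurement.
7.766 × 10^-27 kg·m/s

The uncertainty principle implies that measuring position disturbs momentum:
ΔxΔp ≥ ℏ/2

When we measure position with precision Δx, we necessarily introduce a momentum uncertainty:
Δp ≥ ℏ/(2Δx)
Δp_min = (1.055e-34 J·s) / (2 × 6.790e-09 m)
Δp_min = 7.766e-27 kg·m/s

The more precisely we measure position, the greater the momentum disturbance.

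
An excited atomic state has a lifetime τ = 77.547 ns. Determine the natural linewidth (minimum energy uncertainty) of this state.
4.244 neV

Using the energy-time uncertainty principle:
ΔEΔt ≥ ℏ/2

The lifetime τ represents the time uncertainty Δt.
The natural linewidth (minimum energy uncertainty) is:

ΔE = ℏ/(2τ)
ΔE = (1.055e-34 J·s) / (2 × 7.755e-08 s)
ΔE = 6.800e-28 J = 4.244 neV

This natural linewidth limits the precision of spectroscopic measurements.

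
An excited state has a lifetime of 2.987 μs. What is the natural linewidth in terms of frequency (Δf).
26.641 kHz

Using the energy-time uncertainty principle and E = hf:
ΔEΔt ≥ ℏ/2
hΔf·Δt ≥ ℏ/2

The minimum frequency uncertainty is:
Δf = ℏ/(2hτ) = 1/(4πτ)
Δf = 1/(4π × 2.987e-06 s)
Δf = 2.664e+04 Hz = 26.641 kHz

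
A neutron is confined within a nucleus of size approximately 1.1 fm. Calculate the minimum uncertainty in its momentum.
4.794 × 10^-20 kg·m/s

Using the Heisenberg uncertainty principle:
ΔxΔp ≥ ℏ/2

With Δx ≈ L = 1.100e-15 m (the confinement size):
Δp_min = ℏ/(2Δx)
Δp_min = (1.055e-34 J·s) / (2 × 1.100e-15 m)
Δp_min = 4.794e-20 kg·m/s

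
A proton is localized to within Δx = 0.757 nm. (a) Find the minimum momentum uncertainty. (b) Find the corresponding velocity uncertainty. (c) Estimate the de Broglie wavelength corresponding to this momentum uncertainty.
(a) Δp_min = 6.965 × 10^-26 kg·m/s
(b) Δv_min = 41.644 m/s
(c) λ_dB = 9.513 nm

Step-by-step:

(a) From the uncertainty principle:
Δp_min = ℏ/(2Δx) = (1.055e-34 J·s)/(2 × 7.570e-10 m) = 6.965e-26 kg·m/s

(b) The velocity uncertainty:
Δv = Δp/m = (6.965e-26 kg·m/s)/(1.673e-27 kg) = 4.164e+01 m/s = 41.644 m/s

(c) The de Broglie wavelength for this momentum:
λ = h/p = (6.626e-34 J·s)/(6.965e-26 kg·m/s) = 9.513e-09 m = 9.513 nm

Note: The de Broglie wavelength is comparable to the localization size, as expected from wave-particle duality.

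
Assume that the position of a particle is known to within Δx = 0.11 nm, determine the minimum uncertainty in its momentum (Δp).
4.794 × 10^-25 kg·m/s

Using the Heisenberg uncertainty principle:
ΔxΔp ≥ ℏ/2

The minimum uncertainty in momentum is:
Δp_min = ℏ/(2Δx)
Δp_min = (1.055e-34 J·s) / (2 × 1.100e-10 m)
Δp_min = 4.794e-25 kg·m/s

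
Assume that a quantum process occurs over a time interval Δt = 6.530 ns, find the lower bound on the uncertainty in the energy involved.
50.399 neV

Using the energy-time uncertainty principle:
ΔEΔt ≥ ℏ/2

The minimum uncertainty in energy is:
ΔE_min = ℏ/(2Δt)
ΔE_min = (1.055e-34 J·s) / (2 × 6.530e-09 s)
ΔE_min = 8.075e-27 J = 50.399 neV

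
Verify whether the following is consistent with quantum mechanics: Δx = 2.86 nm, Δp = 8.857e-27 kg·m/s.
No, it violates the uncertainty principle (impossible measurement).

Calculate the product ΔxΔp:
ΔxΔp = (2.860e-09 m) × (8.857e-27 kg·m/s)
ΔxΔp = 2.533e-35 J·s

Compare to the minimum allowed value ℏ/2:
ℏ/2 = 5.273e-35 J·s

Since ΔxΔp = 2.533e-35 J·s < 5.273e-35 J·s = ℏ/2,
the measurement violates the uncertainty principle.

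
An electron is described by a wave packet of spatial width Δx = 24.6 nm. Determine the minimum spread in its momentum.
2.143 × 10^-27 kg·m/s

For a wave packet, the spatial width Δx and momentum spread Δp are related by the uncertainty principle:
ΔxΔp ≥ ℏ/2

The minimum momentum spread is:
Δp_min = ℏ/(2Δx)
Δp_min = (1.055e-34 J·s) / (2 × 2.460e-08 m)
Δp_min = 2.143e-27 kg·m/s

A wave packet cannot have both a well-defined position and well-defined momentum.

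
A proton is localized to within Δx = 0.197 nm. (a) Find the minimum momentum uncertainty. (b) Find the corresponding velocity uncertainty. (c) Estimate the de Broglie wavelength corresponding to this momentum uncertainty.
(a) Δp_min = 2.677 × 10^-25 kg·m/s
(b) Δv_min = 160.023 m/s
(c) λ_dB = 2.476 nm

Step-by-step:

(a) From the uncertainty principle:
Δp_min = ℏ/(2Δx) = (1.055e-34 J·s)/(2 × 1.970e-10 m) = 2.677e-25 kg·m/s

(b) The velocity uncertainty:
Δv = Δp/m = (2.677e-25 kg·m/s)/(1.673e-27 kg) = 1.600e+02 m/s = 160.023 m/s

(c) The de Broglie wavelength for this momentum:
λ = h/p = (6.626e-34 J·s)/(2.677e-25 kg·m/s) = 2.476e-09 m = 2.476 nm

Note: The de Broglie wavelength is comparable to the localization size, as expected from wave-particle duality.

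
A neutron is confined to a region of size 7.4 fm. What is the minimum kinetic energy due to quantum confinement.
94.600 keV

Using the uncertainty principle:

1. Position uncertainty: Δx ≈ 7.400e-15 m
2. Minimum momentum uncertainty: Δp = ℏ/(2Δx) = 7.125e-21 kg·m/s
3. Minimum kinetic energy:
   KE = (Δp)²/(2m) = (7.125e-21)²/(2 × 1.675e-27 kg)
   KE = 1.516e-14 J = 94.600 keV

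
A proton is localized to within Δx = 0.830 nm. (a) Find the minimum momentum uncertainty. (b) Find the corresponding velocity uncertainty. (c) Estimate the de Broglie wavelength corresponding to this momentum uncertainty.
(a) Δp_min = 6.353 × 10^-26 kg·m/s
(b) Δv_min = 37.981 m/s
(c) λ_dB = 10.430 nm

Step-by-step:

(a) From the uncertainty principle:
Δp_min = ℏ/(2Δx) = (1.055e-34 J·s)/(2 × 8.300e-10 m) = 6.353e-26 kg·m/s

(b) The velocity uncertainty:
Δv = Δp/m = (6.353e-26 kg·m/s)/(1.673e-27 kg) = 3.798e+01 m/s = 37.981 m/s

(c) The de Broglie wavelength for this momentum:
λ = h/p = (6.626e-34 J·s)/(6.353e-26 kg·m/s) = 1.043e-08 m = 10.430 nm

Note: The de Broglie wavelength is comparable to the localization size, as expected from wave-particle duality.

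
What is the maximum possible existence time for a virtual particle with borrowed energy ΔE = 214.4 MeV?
1.535 ys

Using the energy-time uncertainty principle:
ΔEΔt ≥ ℏ/2

For a virtual particle borrowing energy ΔE, the maximum lifetime is:
Δt_max = ℏ/(2ΔE)

Converting energy:
ΔE = 214.4 MeV = 3.435e-11 J

Δt_max = (1.055e-34 J·s) / (2 × 3.435e-11 J)
Δt_max = 1.535e-24 s = 1.535 ys

Virtual particles with higher borrowed energy exist for shorter times.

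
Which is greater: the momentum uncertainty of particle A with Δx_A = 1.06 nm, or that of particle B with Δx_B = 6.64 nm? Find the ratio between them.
Particle A has the larger minimum momentum uncertainty, by a factor of 6.26.

For each particle, the minimum momentum uncertainty is Δp_min = ℏ/(2Δx):

Particle A: Δp_A = ℏ/(2×1.060e-09 m) = 4.974e-26 kg·m/s
Particle B: Δp_B = ℏ/(2×6.640e-09 m) = 7.941e-27 kg·m/s

Ratio: Δp_A/Δp_B = 6.26

Since Δp_min ∝ 1/Δx, the particle with smaller position uncertainty (A) has larger momentum uncertainty.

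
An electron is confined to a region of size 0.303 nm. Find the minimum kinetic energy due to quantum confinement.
103.748 meV

Using the uncertainty principle:

1. Position uncertainty: Δx ≈ 3.030e-10 m
2. Minimum momentum uncertainty: Δp = ℏ/(2Δx) = 1.740e-25 kg·m/s
3. Minimum kinetic energy:
   KE = (Δp)²/(2m) = (1.740e-25)²/(2 × 9.109e-31 kg)
   KE = 1.662e-20 J = 103.748 meV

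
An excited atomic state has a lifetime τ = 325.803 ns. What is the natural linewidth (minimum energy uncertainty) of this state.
1.010 neV

Using the energy-time uncertainty principle:
ΔEΔt ≥ ℏ/2

The lifetime τ represents the time uncertainty Δt.
The natural linewidth (minimum energy uncertainty) is:

ΔE = ℏ/(2τ)
ΔE = (1.055e-34 J·s) / (2 × 3.258e-07 s)
ΔE = 1.618e-28 J = 1.010 neV

This natural linewidth limits the precision of spectroscopic measurements.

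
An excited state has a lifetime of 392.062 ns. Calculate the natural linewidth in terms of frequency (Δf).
202.972 kHz

Using the energy-time uncertainty principle and E = hf:
ΔEΔt ≥ ℏ/2
hΔf·Δt ≥ ℏ/2

The minimum frequency uncertainty is:
Δf = ℏ/(2hτ) = 1/(4πτ)
Δf = 1/(4π × 3.921e-07 s)
Δf = 2.030e+05 Hz = 202.972 kHz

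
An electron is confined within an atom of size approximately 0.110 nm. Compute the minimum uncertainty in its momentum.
4.794 × 10^-25 kg·m/s

Using the Heisenberg uncertainty principle:
ΔxΔp ≥ ℏ/2

With Δx ≈ L = 1.100e-10 m (the confinement size):
Δp_min = ℏ/(2Δx)
Δp_min = (1.055e-34 J·s) / (2 × 1.100e-10 m)
Δp_min = 4.794e-25 kg·m/s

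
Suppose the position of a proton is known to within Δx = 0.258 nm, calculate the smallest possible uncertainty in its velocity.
122.188 m/s

Using the Heisenberg uncertainty principle and Δp = mΔv:
ΔxΔp ≥ ℏ/2
Δx(mΔv) ≥ ℏ/2

The minimum uncertainty in velocity is:
Δv_min = ℏ/(2mΔx)
Δv_min = (1.055e-34 J·s) / (2 × 1.673e-27 kg × 2.580e-10 m)
Δv_min = 1.222e+02 m/s = 122.188 m/s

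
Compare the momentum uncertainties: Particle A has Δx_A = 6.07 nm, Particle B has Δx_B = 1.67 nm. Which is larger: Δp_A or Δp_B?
Particle B has the larger minimum momentum uncertainty, by a factor of 3.63.

For each particle, the minimum momentum uncertainty is Δp_min = ℏ/(2Δx):

Particle A: Δp_A = ℏ/(2×6.070e-09 m) = 8.687e-27 kg·m/s
Particle B: Δp_B = ℏ/(2×1.670e-09 m) = 3.157e-26 kg·m/s

Ratio: Δp_B/Δp_A = 3.63

Since Δp_min ∝ 1/Δx, the particle with smaller position uncertainty (B) has larger momentum uncertainty.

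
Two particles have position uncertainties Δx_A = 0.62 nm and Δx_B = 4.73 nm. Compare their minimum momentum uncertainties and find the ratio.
Particle A has the larger minimum momentum uncertainty, by a factor of 7.63.

For each particle, the minimum momentum uncertainty is Δp_min = ℏ/(2Δx):

Particle A: Δp_A = ℏ/(2×6.200e-10 m) = 8.505e-26 kg·m/s
Particle B: Δp_B = ℏ/(2×4.730e-09 m) = 1.115e-26 kg·m/s

Ratio: Δp_A/Δp_B = 7.63

Since Δp_min ∝ 1/Δx, the particle with smaller position uncertainty (A) has larger momentum uncertainty.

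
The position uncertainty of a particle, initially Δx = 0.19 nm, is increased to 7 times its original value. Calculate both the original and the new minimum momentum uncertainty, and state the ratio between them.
Original Δp_min = 2.775 × 10^-25 kg·m/s; new Δp'_min = 3.965 × 10^-26 kg·m/s; ratio Δp'_min/Δp_min = 1/7.

From the uncertainty principle ΔxΔp ≥ ℏ/2, the minimum momentum uncertainty is Δp_min = ℏ/(2Δx).

Original (Δx = 0.19 nm = 1.900e-10 m):
Δp_min = (1.055e-34 J·s)/(2 × 1.900e-10 m) = 2.775e-25 kg·m/s

When Δx → 7Δx:
Δp'_min = ℏ/(2 × 7Δx) = (1/7) × ℏ/(2Δx) = (1/7) × Δp_min
Δp'_min = 1/7 × 2.775e-25 kg·m/s = 3.965e-26 kg·m/s

Since Δp_min ∝ 1/Δx, when Δx is increased to 7 times its original value, Δp_min decreases to 1/7 of its original value.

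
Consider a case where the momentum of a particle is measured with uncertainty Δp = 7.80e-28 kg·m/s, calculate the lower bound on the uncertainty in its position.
67.601 nm

Using the Heisenberg uncertainty principle:
ΔxΔp ≥ ℏ/2

The minimum uncertainty in position is:
Δx_min = ℏ/(2Δp)
Δx_min = (1.055e-34 J·s) / (2 × 7.800e-28 kg·m/s)
Δx_min = 6.760e-08 m = 67.601 nm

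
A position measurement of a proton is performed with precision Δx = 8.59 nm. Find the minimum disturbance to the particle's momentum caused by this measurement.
6.138 × 10^-27 kg·m/s

The uncertainty principle implies that measuring position disturbs momentum:
ΔxΔp ≥ ℏ/2

When we measure position with precision Δx, we necessarily introduce a momentum uncertainty:
Δp ≥ ℏ/(2Δx)
Δp_min = (1.055e-34 J·s) / (2 × 8.590e-09 m)
Δp_min = 6.138e-27 kg·m/s

The more precisely we measure position, the greater the momentum disturbance.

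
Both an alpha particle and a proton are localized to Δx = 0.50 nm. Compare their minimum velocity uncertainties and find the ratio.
The proton has the larger minimum velocity uncertainty, by a ratio of 4.0.

For both particles, Δp_min = ℏ/(2Δx) = 1.055e-25 kg·m/s (same for both).

The velocity uncertainty is Δv = Δp/m:
- alpha particle: Δv = 1.055e-25 / 6.645e-27 = 1.587e+01 m/s = 15.871 m/s
- proton: Δv = 1.055e-25 / 1.673e-27 = 6.305e+01 m/s = 63.049 m/s

Ratio: 6.305e+01 / 1.587e+01 = 4.0

The lighter particle has larger velocity uncertainty because Δv ∝ 1/m.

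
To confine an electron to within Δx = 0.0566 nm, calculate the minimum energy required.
2.973 eV

Localizing a particle requires giving it sufficient momentum uncertainty:

1. From uncertainty principle: Δp ≥ ℏ/(2Δx)
   Δp_min = (1.055e-34 J·s) / (2 × 5.660e-11 m)
   Δp_min = 9.316e-25 kg·m/s

2. This momentum uncertainty corresponds to kinetic energy:
   KE ≈ (Δp)²/(2m) = (9.316e-25)²/(2 × 9.109e-31 kg)
   KE = 4.764e-19 J = 2.973 eV

Tighter localization requires more energy.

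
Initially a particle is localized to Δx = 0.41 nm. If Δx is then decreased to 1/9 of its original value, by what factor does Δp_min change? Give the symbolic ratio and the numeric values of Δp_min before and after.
Original Δp_min = 1.286 × 10^-25 kg·m/s; new Δp'_min = 1.157 × 10^-24 kg·m/s; ratio Δp'_min/Δp_min = 9.

From the uncertainty principle ΔxΔp ≥ ℏ/2, the minimum momentum uncertainty is Δp_min = ℏ/(2Δx).

Original (Δx = 0.41 nm = 4.100e-10 m):
Δp_min = (1.055e-34 J·s)/(2 × 4.100e-10 m) = 1.286e-25 kg·m/s

When Δx → (1/9)Δx:
Δp'_min = ℏ/(2 × (1/9)Δx) = 9 × ℏ/(2Δx) = 9 × Δp_min
Δp'_min = 9 × 1.286e-25 kg·m/s = 1.157e-24 kg·m/s

Since Δp_min ∝ 1/Δx, when Δx is decreased to 1/9 of its original value, Δp_min increases to 9 times its original value.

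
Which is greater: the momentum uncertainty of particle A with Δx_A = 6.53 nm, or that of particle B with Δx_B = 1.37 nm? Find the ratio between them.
Particle B has the larger minimum momentum uncertainty, by a factor of 4.77.

For each particle, the minimum momentum uncertainty is Δp_min = ℏ/(2Δx):

Particle A: Δp_A = ℏ/(2×6.530e-09 m) = 8.075e-27 kg·m/s
Particle B: Δp_B = ℏ/(2×1.370e-09 m) = 3.849e-26 kg·m/s

Ratio: Δp_B/Δp_A = 4.77

Since Δp_min ∝ 1/Δx, the particle with smaller position uncertainty (B) has larger momentum uncertainty.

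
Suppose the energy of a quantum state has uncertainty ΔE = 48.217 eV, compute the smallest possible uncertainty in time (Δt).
6.826 as

Using the energy-time uncertainty principle:
ΔEΔt ≥ ℏ/2

The minimum uncertainty in time is:
Δt_min = ℏ/(2ΔE)
Δt_min = (1.055e-34 J·s) / (2 × 7.725e-18 J)
Δt_min = 6.826e-18 s = 6.826 as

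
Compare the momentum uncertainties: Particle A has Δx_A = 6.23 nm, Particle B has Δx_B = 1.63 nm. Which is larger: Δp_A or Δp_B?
Particle B has the larger minimum momentum uncertainty, by a factor of 3.82.

For each particle, the minimum momentum uncertainty is Δp_min = ℏ/(2Δx):

Particle A: Δp_A = ℏ/(2×6.230e-09 m) = 8.464e-27 kg·m/s
Particle B: Δp_B = ℏ/(2×1.630e-09 m) = 3.235e-26 kg·m/s

Ratio: Δp_B/Δp_A = 3.82

Since Δp_min ∝ 1/Δx, the particle with smaller position uncertainty (B) has larger momentum uncertainty.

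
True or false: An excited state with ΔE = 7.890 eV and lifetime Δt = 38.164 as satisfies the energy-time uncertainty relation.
No, it violates the uncertainty relation.

Calculate the product ΔEΔt:
ΔE = 7.890 eV = 1.264e-18 J
ΔEΔt = (1.264e-18 J) × (3.816e-17 s)
ΔEΔt = 4.824e-35 J·s

Compare to the minimum allowed value ℏ/2:
ℏ/2 = 5.273e-35 J·s

Since ΔEΔt = 4.824e-35 J·s < 5.273e-35 J·s = ℏ/2,
this violates the uncertainty relation.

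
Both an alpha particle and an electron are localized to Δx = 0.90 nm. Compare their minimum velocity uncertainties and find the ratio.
The electron has the larger minimum velocity uncertainty, by a ratio of 7294.3.

For both particles, Δp_min = ℏ/(2Δx) = 5.859e-26 kg·m/s (same for both).

The velocity uncertainty is Δv = Δp/m:
- alpha particle: Δv = 5.859e-26 / 6.645e-27 = 8.817e+00 m/s = 8.817 m/s
- electron: Δv = 5.859e-26 / 9.109e-31 = 6.432e+04 m/s = 64.315 km/s

Ratio: 6.432e+04 / 8.817e+00 = 7294.3

The lighter particle has larger velocity uncertainty because Δv ∝ 1/m.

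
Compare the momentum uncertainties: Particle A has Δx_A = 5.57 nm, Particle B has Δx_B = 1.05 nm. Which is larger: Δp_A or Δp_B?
Particle B has the larger minimum momentum uncertainty, by a factor of 5.30.

For each particle, the minimum momentum uncertainty is Δp_min = ℏ/(2Δx):

Particle A: Δp_A = ℏ/(2×5.570e-09 m) = 9.467e-27 kg·m/s
Particle B: Δp_B = ℏ/(2×1.050e-09 m) = 5.022e-26 kg·m/s

Ratio: Δp_B/Δp_A = 5.30

Since Δp_min ∝ 1/Δx, the particle with smaller position uncertainty (B) has larger momentum uncertainty.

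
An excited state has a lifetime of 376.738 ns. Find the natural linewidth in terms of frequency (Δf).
211.228 kHz

Using the energy-time uncertainty principle and E = hf:
ΔEΔt ≥ ℏ/2
hΔf·Δt ≥ ℏ/2

The minimum frequency uncertainty is:
Δf = ℏ/(2hτ) = 1/(4πτ)
Δf = 1/(4π × 3.767e-07 s)
Δf = 2.112e+05 Hz = 211.228 kHz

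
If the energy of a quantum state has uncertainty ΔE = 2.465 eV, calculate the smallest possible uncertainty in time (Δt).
133.512 as

Using the energy-time uncertainty principle:
ΔEΔt ≥ ℏ/2

The minimum uncertainty in time is:
Δt_min = ℏ/(2ΔE)
Δt_min = (1.055e-34 J·s) / (2 × 3.949e-19 J)
Δt_min = 1.335e-16 s = 133.512 as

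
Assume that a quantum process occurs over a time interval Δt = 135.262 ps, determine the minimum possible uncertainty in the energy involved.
2.433 μeV

Using the energy-time uncertainty principle:
ΔEΔt ≥ ℏ/2

The minimum uncertainty in energy is:
ΔE_min = ℏ/(2Δt)
ΔE_min = (1.055e-34 J·s) / (2 × 1.353e-10 s)
ΔE_min = 3.898e-25 J = 2.433 μeV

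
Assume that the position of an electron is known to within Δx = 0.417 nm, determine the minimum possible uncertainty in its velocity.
138.810 km/s

Using the Heisenberg uncertainty principle and Δp = mΔv:
ΔxΔp ≥ ℏ/2
Δx(mΔv) ≥ ℏ/2

The minimum uncertainty in velocity is:
Δv_min = ℏ/(2mΔx)
Δv_min = (1.055e-34 J·s) / (2 × 9.109e-31 kg × 4.170e-10 m)
Δv_min = 1.388e+05 m/s = 138.810 km/s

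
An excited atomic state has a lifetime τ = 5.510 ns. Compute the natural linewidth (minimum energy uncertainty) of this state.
59.729 neV

Using the energy-time uncertainty principle:
ΔEΔt ≥ ℏ/2

The lifetime τ represents the time uncertainty Δt.
The natural linewidth (minimum energy uncertainty) is:

ΔE = ℏ/(2τ)
ΔE = (1.055e-34 J·s) / (2 × 5.510e-09 s)
ΔE = 9.570e-27 J = 59.729 neV

This natural linewidth limits the precision of spectroscopic measurements.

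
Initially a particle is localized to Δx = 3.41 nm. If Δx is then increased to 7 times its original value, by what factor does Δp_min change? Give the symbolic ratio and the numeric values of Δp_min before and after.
Original Δp_min = 1.546 × 10^-26 kg·m/s; new Δp'_min = 2.209 × 10^-27 kg·m/s; ratio Δp'_min/Δp_min = 1/7.

From the uncertainty principle ΔxΔp ≥ ℏ/2, the minimum momentum uncertainty is Δp_min = ℏ/(2Δx).

Original (Δx = 3.41 nm = 3.410e-09 m):
Δp_min = (1.055e-34 J·s)/(2 × 3.410e-09 m) = 1.546e-26 kg·m/s

When Δx → 7Δx:
Δp'_min = ℏ/(2 × 7Δx) = (1/7) × ℏ/(2Δx) = (1/7) × Δp_min
Δp'_min = 1/7 × 1.546e-26 kg·m/s = 2.209e-27 kg·m/s

Since Δp_min ∝ 1/Δx, when Δx is increased to 7 times its original value, Δp_min decreases to 1/7 of its original value.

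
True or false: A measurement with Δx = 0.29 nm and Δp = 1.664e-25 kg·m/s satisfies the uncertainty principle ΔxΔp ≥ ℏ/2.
No, it violates the uncertainty principle (impossible measurement).

Calculate the product ΔxΔp:
ΔxΔp = (2.900e-10 m) × (1.664e-25 kg·m/s)
ΔxΔp = 4.826e-35 J·s

Compare to the minimum allowed value ℏ/2:
ℏ/2 = 5.273e-35 J·s

Since ΔxΔp = 4.826e-35 J·s < 5.273e-35 J·s = ℏ/2,
the measurement violates the uncertainty principle.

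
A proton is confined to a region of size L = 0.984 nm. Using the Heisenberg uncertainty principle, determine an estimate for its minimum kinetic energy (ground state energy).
5.358 μeV

Using the uncertainty principle to estimate ground state energy:

1. The position uncertainty is approximately the confinement size:
   Δx ≈ L = 9.840e-10 m

2. From ΔxΔp ≥ ℏ/2, the minimum momentum uncertainty is:
   Δp ≈ ℏ/(2L) = 5.359e-26 kg·m/s

3. The kinetic energy is approximately:
   KE ≈ (Δp)²/(2m) = (5.359e-26)²/(2 × 1.673e-27 kg)
   KE ≈ 8.584e-25 J = 5.358 μeV

This is an order-of-magnitude estimate of the ground state energy.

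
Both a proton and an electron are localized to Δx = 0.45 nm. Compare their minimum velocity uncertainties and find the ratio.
The electron has the larger minimum velocity uncertainty, by a ratio of 1836.2.

For both particles, Δp_min = ℏ/(2Δx) = 1.172e-25 kg·m/s (same for both).

The velocity uncertainty is Δv = Δp/m:
- proton: Δv = 1.172e-25 / 1.673e-27 = 7.005e+01 m/s = 70.054 m/s
- electron: Δv = 1.172e-25 / 9.109e-31 = 1.286e+05 m/s = 128.631 km/s

Ratio: 1.286e+05 / 7.005e+01 = 1836.2

The lighter particle has larger velocity uncertainty because Δv ∝ 1/m.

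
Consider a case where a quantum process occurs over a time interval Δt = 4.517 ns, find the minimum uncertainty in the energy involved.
72.859 neV

Using the energy-time uncertainty principle:
ΔEΔt ≥ ℏ/2

The minimum uncertainty in energy is:
ΔE_min = ℏ/(2Δt)
ΔE_min = (1.055e-34 J·s) / (2 × 4.517e-09 s)
ΔE_min = 1.167e-26 J = 72.859 neV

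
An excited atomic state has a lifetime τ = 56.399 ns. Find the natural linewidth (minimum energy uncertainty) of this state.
5.835 neV

Using the energy-time uncertainty principle:
ΔEΔt ≥ ℏ/2

The lifetime τ represents the time uncertainty Δt.
The natural linewidth (minimum energy uncertainty) is:

ΔE = ℏ/(2τ)
ΔE = (1.055e-34 J·s) / (2 × 5.640e-08 s)
ΔE = 9.349e-28 J = 5.835 neV

This natural linewidth limits the precision of spectroscopic measurements.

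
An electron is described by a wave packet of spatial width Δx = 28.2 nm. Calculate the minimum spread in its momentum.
1.870 × 10^-27 kg·m/s

For a wave packet, the spatial width Δx and momentum spread Δp are related by the uncertainty principle:
ΔxΔp ≥ ℏ/2

The minimum momentum spread is:
Δp_min = ℏ/(2Δx)
Δp_min = (1.055e-34 J·s) / (2 × 2.820e-08 m)
Δp_min = 1.870e-27 kg·m/s

A wave packet cannot have both a well-defined position and well-defined momentum.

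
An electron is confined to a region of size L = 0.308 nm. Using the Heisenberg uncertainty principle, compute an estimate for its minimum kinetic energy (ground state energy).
100.406 meV

Using the uncertainty principle to estimate ground state energy:

1. The position uncertainty is approximately the confinement size:
   Δx ≈ L = 3.080e-10 m

2. From ΔxΔp ≥ ℏ/2, the minimum momentum uncertainty is:
   Δp ≈ ℏ/(2L) = 1.712e-25 kg·m/s

3. The kinetic energy is approximately:
   KE ≈ (Δp)²/(2m) = (1.712e-25)²/(2 × 9.109e-31 kg)
   KE ≈ 1.609e-20 J = 100.406 meV

This is an order-of-magnitude estimate of the ground state energy.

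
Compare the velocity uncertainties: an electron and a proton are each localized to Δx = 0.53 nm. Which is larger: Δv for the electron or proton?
The electron has the larger minimum velocity uncertainty, by a ratio of 1836.2.

For both particles, Δp_min = ℏ/(2Δx) = 9.949e-26 kg·m/s (same for both).

The velocity uncertainty is Δv = Δp/m:
- electron: Δv = 9.949e-26 / 9.109e-31 = 1.092e+05 m/s = 109.215 km/s
- proton: Δv = 9.949e-26 / 1.673e-27 = 5.948e+01 m/s = 59.480 m/s

Ratio: 1.092e+05 / 5.948e+01 = 1836.2

The lighter particle has larger velocity uncertainty because Δv ∝ 1/m.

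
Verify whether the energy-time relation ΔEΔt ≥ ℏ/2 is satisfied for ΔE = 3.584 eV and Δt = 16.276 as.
No, it violates the uncertainty relation.

Calculate the product ΔEΔt:
ΔE = 3.584 eV = 5.742e-19 J
ΔEΔt = (5.742e-19 J) × (1.628e-17 s)
ΔEΔt = 9.346e-36 J·s

Compare to the minimum allowed value ℏ/2:
ℏ/2 = 5.273e-35 J·s

Since ΔEΔt = 9.346e-36 J·s < 5.273e-35 J·s = ℏ/2,
this violates the uncertainty relation.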